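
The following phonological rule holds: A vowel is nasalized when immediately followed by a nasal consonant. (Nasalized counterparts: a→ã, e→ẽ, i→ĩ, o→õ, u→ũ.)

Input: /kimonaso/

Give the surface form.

/i/ before nasal /m/ → [ĩ]
/o/ before nasal /n/ → [õ]

[kĩmõnaso]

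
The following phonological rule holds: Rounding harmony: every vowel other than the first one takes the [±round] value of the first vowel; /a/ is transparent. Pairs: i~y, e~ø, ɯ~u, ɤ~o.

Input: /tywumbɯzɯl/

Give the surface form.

[tywumbuzul]

/ɯ/ harmonizes with /y/ ([+round]) → [u]
/ɯ/ harmonizes with /y/ ([+round]) → [u]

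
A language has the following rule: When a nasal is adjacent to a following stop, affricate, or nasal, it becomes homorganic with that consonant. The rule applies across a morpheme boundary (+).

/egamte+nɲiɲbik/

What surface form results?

[egante+ɲɲimbik]

/m/ before /t/ (alveolar) → [n]
/n/ before /ɲ/ (palatal) → [ɲ]
/ɲ/ before /b/ (labial) → [m]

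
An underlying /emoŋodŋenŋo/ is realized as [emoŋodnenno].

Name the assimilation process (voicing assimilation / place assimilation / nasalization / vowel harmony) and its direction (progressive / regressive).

/ŋ/→[n] /ŋ/→[n].
Each target copies a feature from the preceding segment, so the direction is progressive.

place assimilation, progressive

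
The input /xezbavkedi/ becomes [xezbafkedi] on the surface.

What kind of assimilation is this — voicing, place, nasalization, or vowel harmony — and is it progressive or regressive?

voicing assimilation, regressive

/v/→[f].
Each target copies a feature from the following segment, so the direction is regressive.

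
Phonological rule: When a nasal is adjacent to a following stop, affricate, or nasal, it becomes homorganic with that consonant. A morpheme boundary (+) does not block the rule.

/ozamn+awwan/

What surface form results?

[ozann+awwan]

/m/ before /n/ (alveolar) → [n]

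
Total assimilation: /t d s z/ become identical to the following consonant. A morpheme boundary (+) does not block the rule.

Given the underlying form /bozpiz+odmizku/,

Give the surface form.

[boppiz+ommikku]

/z/ before /p/ → [p] (total assimilation)
/d/ before /m/ → [m] (total assimilation)
/z/ before /k/ → [k] (total assimilation)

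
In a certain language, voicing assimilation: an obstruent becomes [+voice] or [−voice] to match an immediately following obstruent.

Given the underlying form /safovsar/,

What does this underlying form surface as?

[safofsar]

/v/ before /s/ (voiceless) → [f]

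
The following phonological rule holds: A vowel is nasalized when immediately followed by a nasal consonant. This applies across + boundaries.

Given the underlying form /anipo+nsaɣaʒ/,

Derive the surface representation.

[ãnipõ+nsaɣaʒ]

/a/ before nasal /n/ → [ã]
/o/ before nasal /n/ → [õ]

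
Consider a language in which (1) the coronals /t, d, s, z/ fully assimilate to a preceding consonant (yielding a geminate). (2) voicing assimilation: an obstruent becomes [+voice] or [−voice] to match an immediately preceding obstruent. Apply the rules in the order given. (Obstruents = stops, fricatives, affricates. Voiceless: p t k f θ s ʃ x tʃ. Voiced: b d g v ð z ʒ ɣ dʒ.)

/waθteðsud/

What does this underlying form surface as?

[waθθeððud]

Rule 1: /t/ after /θ/ → [θ] (total assimilation)
Rule 1: /s/ after /ð/ → [ð] (total assimilation)
After rule 1: waθθeððud
Rule 2: no segment meets the rule's conditions; no change.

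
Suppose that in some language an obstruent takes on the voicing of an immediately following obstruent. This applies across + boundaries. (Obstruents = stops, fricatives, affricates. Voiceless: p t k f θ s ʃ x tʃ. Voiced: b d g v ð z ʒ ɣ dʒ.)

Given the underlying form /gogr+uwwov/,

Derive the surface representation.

no segment meets the rule's conditions; no change.

[gogr+uwwov]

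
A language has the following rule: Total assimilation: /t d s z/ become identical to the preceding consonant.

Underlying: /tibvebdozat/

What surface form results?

/d/ after /b/ → [b] (total assimilation)

[tibvebbozat]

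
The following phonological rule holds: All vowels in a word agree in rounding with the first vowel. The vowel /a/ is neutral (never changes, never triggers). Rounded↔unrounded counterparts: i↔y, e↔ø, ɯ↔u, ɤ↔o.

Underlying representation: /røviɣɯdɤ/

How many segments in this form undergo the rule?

3

/i/ harmonizes with /ø/ ([+round]) → [y]
/ɯ/ harmonizes with /ø/ ([+round]) → [u]
/ɤ/ harmonizes with /ø/ ([+round]) → [o]
3 segments change.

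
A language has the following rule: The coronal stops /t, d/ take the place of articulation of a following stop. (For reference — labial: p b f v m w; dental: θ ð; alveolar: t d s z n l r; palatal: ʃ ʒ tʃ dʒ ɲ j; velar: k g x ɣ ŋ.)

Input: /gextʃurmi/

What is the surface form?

no segment meets the rule's conditions; no change.

[gextʃurmi]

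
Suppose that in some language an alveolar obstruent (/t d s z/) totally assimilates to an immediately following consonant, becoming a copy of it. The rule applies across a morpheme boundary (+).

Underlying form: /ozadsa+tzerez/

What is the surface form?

[ozassa+zzerez]

/d/ before /s/ → [s] (total assimilation)
/t/ before /z/ → [z] (total assimilation)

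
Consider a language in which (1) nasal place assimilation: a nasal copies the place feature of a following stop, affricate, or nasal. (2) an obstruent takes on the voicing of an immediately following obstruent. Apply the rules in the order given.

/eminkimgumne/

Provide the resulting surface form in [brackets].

[emiŋkiŋgunne]

Rule 1: /n/ before /k/ (velar) → [ŋ]
Rule 1: /m/ before /g/ (velar) → [ŋ]
Rule 1: /m/ before /n/ (alveolar) → [n]
After rule 1: emiŋkiŋgunne
Rule 2: no segment meets the rule's conditions; no change.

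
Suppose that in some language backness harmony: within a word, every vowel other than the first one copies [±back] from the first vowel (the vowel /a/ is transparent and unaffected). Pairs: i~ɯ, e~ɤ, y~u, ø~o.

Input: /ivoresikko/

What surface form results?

/o/ harmonizes with /i/ ([-back]) → [ø]
/o/ harmonizes with /i/ ([-back]) → [ø]

[ivøresikkø]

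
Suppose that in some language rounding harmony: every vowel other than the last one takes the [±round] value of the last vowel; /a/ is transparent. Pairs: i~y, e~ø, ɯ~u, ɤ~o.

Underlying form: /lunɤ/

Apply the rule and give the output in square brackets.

[lɯnɤ]

/u/ harmonizes with /ɤ/ ([-round]) → [ɯ]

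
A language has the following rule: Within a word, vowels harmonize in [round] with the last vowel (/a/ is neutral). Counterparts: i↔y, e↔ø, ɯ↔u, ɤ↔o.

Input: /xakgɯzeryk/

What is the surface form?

[xakguzøryk]

/ɯ/ harmonizes with /y/ ([+round]) → [u]
/e/ harmonizes with /y/ ([+round]) → [ø]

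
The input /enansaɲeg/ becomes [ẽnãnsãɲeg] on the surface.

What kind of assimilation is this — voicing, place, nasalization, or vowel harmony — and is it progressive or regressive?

/e/→[ẽ] /a/→[ã] /a/→[ã].
Each target copies a feature from the following segment, so the direction is regressive.

nasalization, regressive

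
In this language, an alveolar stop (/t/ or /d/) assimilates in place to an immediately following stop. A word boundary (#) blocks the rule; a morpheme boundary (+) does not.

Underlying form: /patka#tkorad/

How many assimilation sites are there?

/t/ before /k/ (velar) → [k]
/t/ before /k/ (velar) → [k]
2 segments change.

2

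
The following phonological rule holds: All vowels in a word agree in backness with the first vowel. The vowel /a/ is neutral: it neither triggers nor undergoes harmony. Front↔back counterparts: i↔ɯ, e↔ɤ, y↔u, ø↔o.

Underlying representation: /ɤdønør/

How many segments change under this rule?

2

/ø/ harmonizes with /ɤ/ ([+back]) → [o]
/ø/ harmonizes with /ɤ/ ([+back]) → [o]
2 segments change.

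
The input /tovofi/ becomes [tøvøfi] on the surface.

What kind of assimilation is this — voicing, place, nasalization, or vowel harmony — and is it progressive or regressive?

vowel harmony, regressive

/o/→[ø] /o/→[ø].
Vowels agree with the last vowel, so the harmony is regressive.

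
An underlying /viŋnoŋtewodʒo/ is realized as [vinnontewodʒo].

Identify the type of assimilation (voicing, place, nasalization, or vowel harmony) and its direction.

/ŋ/→[n] /ŋ/→[n].
Each target copies a feature from the following segment, so the direction is regressive.

place assimilation, regressive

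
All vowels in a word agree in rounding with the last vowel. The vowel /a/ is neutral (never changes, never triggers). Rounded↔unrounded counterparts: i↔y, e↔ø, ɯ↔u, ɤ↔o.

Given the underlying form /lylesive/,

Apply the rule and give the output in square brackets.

[lilesive]

/y/ harmonizes with /e/ ([-round]) → [i]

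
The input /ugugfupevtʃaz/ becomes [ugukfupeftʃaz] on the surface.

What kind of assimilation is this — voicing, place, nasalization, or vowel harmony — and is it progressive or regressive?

voicing assimilation, regressive

/g/→[k] /v/→[f].
Each target copies a feature from the following segment, so the direction is regressive.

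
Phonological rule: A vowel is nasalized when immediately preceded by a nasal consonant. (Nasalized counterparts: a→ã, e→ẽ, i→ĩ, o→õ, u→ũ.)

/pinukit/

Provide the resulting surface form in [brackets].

/u/ after nasal /n/ → [ũ]

[pinũkit]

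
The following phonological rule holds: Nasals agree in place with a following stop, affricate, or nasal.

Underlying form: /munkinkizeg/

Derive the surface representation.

/n/ before /k/ (velar) → [ŋ]
/n/ before /k/ (velar) → [ŋ]

[muŋkiŋkizeg]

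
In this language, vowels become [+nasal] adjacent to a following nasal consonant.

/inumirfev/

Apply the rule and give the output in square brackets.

/i/ before nasal /n/ → [ĩ]
/u/ before nasal /m/ → [ũ]

[ĩnũmirfev]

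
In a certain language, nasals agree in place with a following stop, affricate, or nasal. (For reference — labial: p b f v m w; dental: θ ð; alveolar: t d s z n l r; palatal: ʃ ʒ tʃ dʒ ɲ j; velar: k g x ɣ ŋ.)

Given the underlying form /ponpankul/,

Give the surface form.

[pompaŋkul]

/n/ before /p/ (labial) → [m]
/n/ before /k/ (velar) → [ŋ]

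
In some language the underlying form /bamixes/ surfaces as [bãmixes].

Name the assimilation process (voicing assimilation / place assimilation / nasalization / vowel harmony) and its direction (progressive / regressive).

nasalization, regressive

/a/→[ã].
Each target copies a feature from the following segment, so the direction is regressive.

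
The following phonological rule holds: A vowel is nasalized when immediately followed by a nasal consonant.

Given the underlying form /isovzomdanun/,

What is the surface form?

/o/ before nasal /m/ → [õ]
/a/ before nasal /n/ → [ã]
/u/ before nasal /n/ → [ũ]

[isovzõmdãnũn]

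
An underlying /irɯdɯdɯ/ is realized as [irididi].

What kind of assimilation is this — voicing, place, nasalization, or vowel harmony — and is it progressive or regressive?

/ɯ/→[i] /ɯ/→[i] /ɯ/→[i].
Vowels agree with the first vowel, so the harmony is progressive.

vowel harmony, progressive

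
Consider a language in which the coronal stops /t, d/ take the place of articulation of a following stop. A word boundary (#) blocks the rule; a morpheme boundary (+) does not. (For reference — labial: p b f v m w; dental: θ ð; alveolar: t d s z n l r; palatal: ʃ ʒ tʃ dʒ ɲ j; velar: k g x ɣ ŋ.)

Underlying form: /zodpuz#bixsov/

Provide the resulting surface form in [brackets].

[zobpuz#bixsov]

/d/ before /p/ (labial) → [b]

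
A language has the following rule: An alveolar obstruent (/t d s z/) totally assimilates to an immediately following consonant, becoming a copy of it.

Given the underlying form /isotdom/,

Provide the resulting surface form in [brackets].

/t/ before /d/ → [d] (total assimilation)

[isoddom]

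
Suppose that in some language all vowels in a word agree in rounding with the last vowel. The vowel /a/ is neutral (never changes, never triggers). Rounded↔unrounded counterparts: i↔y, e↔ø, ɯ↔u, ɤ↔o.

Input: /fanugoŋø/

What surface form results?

no segment meets the rule's conditions; no change.

[fanugoŋø]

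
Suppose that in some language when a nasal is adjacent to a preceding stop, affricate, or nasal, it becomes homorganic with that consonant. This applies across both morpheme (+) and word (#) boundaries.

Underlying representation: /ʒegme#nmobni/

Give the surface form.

[ʒegŋe#nnobmi]

/m/ after /g/ (velar) → [ŋ]
/m/ after /n/ (alveolar) → [n]
/n/ after /b/ (labial) → [m]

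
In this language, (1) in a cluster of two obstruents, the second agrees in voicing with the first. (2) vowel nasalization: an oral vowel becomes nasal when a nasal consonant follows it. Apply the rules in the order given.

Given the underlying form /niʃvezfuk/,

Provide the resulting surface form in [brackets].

[niʃfezvuk]

Rule 1: /v/ after /ʃ/ (voiceless) → [f]
Rule 1: /f/ after /z/ (voiced) → [v]
After rule 1: niʃfezvuk
Rule 2: no segment meets the rule's conditions; no change.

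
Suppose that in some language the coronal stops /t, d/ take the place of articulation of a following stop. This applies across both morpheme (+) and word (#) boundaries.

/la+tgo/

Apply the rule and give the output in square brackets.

[la+kgo]

/t/ before /g/ (velar) → [k]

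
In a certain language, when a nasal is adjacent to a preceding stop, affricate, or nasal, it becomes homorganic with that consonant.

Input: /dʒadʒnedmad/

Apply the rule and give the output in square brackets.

[dʒadʒɲednad]

/n/ after /dʒ/ (palatal) → [ɲ]
/m/ after /d/ (alveolar) → [n]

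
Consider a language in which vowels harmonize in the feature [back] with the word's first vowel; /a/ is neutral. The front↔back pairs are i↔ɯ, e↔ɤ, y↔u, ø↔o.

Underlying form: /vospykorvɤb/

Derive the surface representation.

[vospukorvɤb]

/y/ harmonizes with /o/ ([+back]) → [u]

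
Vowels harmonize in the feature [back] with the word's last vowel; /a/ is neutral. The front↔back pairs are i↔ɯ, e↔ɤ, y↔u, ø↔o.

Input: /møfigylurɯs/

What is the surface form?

/ø/ harmonizes with /ɯ/ ([+back]) → [o]
/i/ harmonizes with /ɯ/ ([+back]) → [ɯ]
/y/ harmonizes with /ɯ/ ([+back]) → [u]

[mofɯgulurɯs]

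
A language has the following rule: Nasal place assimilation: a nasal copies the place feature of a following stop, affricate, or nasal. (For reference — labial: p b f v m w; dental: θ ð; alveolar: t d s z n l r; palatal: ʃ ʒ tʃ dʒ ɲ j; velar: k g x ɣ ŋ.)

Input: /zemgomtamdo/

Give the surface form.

[zeŋgontando]

/m/ before /g/ (velar) → [ŋ]
/m/ before /t/ (alveolar) → [n]
/m/ before /d/ (alveolar) → [n]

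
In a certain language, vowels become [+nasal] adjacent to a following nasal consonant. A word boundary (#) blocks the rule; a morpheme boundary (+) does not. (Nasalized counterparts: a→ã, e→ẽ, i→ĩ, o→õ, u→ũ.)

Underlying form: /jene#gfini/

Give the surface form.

/e/ before nasal /n/ → [ẽ]
/i/ before nasal /n/ → [ĩ]

[jẽne#gfĩni]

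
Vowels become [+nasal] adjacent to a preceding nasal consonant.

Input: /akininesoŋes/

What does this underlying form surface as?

/i/ after nasal /n/ → [ĩ]
/e/ after nasal /n/ → [ẽ]
/e/ after nasal /ŋ/ → [ẽ]

[akinĩnẽsoŋẽs]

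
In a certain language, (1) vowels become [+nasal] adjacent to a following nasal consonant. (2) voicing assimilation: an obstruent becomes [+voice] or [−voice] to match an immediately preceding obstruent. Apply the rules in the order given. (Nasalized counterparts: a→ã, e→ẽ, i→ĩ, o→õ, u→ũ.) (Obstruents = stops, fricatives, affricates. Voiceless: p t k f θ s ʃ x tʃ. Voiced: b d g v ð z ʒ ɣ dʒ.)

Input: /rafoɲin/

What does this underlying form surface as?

Rule 1: /o/ before nasal /ɲ/ → [õ]
Rule 1: /i/ before nasal /n/ → [ĩ]
After rule 1: rafõɲĩn
Rule 2: no segment meets the rule's conditions; no change.

[rafõɲĩn]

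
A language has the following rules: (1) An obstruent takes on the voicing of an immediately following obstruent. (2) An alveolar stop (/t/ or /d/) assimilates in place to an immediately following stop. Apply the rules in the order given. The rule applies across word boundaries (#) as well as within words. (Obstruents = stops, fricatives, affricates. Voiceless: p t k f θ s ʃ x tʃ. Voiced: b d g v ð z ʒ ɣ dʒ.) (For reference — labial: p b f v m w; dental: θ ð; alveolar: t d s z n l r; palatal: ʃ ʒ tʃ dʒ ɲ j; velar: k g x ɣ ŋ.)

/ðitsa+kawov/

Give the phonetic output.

Rule 1: no segment meets the rule's conditions; no change.
After rule 1: ðitsa+kawov
Rule 2: no segment meets the rule's conditions; no change.

[ðitsa+kawov]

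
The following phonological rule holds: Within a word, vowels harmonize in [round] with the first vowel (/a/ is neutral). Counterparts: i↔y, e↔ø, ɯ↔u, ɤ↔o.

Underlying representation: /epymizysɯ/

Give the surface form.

[epimizisɯ]

/y/ harmonizes with /e/ ([-round]) → [i]
/y/ harmonizes with /e/ ([-round]) → [i]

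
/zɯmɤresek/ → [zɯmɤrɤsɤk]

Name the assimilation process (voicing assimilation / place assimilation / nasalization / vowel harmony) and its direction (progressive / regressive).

/e/→[ɤ] /e/→[ɤ].
Vowels agree with the first vowel, so the harmony is progressive.

vowel harmony, progressive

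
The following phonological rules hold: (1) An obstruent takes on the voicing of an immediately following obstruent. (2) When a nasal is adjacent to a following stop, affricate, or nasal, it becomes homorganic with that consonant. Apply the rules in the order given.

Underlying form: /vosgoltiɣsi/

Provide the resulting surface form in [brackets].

Rule 1: /s/ before /g/ (voiced) → [z]
Rule 1: /ɣ/ before /s/ (voiceless) → [x]
After rule 1: vozgoltixsi
Rule 2: no segment meets the rule's conditions; no change.

[vozgoltixsi]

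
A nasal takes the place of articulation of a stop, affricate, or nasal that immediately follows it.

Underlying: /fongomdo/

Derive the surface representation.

[foŋgondo]

/n/ before /g/ (velar) → [ŋ]
/m/ before /d/ (alveolar) → [n]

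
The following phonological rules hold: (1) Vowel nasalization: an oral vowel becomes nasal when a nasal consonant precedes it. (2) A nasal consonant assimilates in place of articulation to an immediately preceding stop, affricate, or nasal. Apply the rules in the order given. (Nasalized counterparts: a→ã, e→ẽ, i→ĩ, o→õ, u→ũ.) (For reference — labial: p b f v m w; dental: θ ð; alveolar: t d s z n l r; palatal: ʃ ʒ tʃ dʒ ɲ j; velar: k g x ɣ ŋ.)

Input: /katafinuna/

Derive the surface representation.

Rule 1: /u/ after nasal /n/ → [ũ]
Rule 1: /a/ after nasal /n/ → [ã]
After rule 1: katafinũnã
Rule 2: no segment meets the rule's conditions; no change.

[katafinũnã]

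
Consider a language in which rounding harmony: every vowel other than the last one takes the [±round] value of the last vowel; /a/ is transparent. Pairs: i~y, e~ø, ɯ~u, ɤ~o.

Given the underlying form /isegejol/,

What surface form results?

/i/ harmonizes with /o/ ([+round]) → [y]
/e/ harmonizes with /o/ ([+round]) → [ø]
/e/ harmonizes with /o/ ([+round]) → [ø]

[ysøgøjol]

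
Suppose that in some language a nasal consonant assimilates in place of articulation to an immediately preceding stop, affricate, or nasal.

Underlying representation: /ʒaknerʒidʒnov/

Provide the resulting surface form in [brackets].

/n/ after /k/ (velar) → [ŋ]
/n/ after /dʒ/ (palatal) → [ɲ]

[ʒakŋerʒidʒɲov]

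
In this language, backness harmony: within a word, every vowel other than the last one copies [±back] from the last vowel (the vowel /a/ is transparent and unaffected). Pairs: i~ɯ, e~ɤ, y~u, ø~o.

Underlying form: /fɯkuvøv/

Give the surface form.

[fikyvøv]

/ɯ/ harmonizes with /ø/ ([-back]) → [i]
/u/ harmonizes with /ø/ ([-back]) → [y]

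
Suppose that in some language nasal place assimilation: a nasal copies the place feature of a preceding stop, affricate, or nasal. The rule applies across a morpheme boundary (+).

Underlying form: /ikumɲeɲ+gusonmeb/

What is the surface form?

/ɲ/ after /m/ (labial) → [m]
/m/ after /n/ (alveolar) → [n]

[ikummeɲ+gusonneb]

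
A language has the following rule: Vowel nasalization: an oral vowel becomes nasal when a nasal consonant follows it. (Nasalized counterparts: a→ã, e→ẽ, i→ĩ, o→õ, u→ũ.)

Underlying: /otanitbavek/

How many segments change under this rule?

/a/ before nasal /n/ → [ã]
1 segment changes.

1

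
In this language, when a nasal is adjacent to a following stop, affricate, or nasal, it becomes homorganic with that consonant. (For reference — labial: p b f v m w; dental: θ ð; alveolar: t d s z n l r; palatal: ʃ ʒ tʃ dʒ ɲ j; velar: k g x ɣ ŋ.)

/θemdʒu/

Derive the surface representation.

[θeɲdʒu]

/m/ before /dʒ/ (palatal) → [ɲ]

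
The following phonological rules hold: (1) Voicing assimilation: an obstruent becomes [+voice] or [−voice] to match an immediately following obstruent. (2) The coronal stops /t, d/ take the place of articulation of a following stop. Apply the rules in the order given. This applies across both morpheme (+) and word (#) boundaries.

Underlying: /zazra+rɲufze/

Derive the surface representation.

[zazra+rɲuvze]

Rule 1: /f/ before /z/ (voiced) → [v]
After rule 1: zazra+rɲuvze
Rule 2: no segment meets the rule's conditions; no change.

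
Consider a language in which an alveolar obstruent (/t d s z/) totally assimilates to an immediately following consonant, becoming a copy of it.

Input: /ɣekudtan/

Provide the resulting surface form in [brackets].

[ɣekuttan]

/d/ before /t/ → [t] (total assimilation)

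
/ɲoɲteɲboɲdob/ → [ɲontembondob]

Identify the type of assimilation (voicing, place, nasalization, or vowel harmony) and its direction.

place assimilation, regressive

/ɲ/→[n] /ɲ/→[m] /ɲ/→[n].
Each target copies a feature from the following segment, so the direction is regressive.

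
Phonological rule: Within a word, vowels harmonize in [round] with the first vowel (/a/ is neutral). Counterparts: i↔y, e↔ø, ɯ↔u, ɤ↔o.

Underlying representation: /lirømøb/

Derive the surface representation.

/ø/ harmonizes with /i/ ([-round]) → [e]
/ø/ harmonizes with /i/ ([-round]) → [e]

[liremeb]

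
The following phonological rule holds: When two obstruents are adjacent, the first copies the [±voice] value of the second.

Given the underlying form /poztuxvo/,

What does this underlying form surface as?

[postuɣvo]

/z/ before /t/ (voiceless) → [s]
/x/ before /v/ (voiced) → [ɣ]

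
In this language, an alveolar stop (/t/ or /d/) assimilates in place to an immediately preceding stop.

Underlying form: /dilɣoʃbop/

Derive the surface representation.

no segment meets the rule's conditions; no change.

[dilɣoʃbop]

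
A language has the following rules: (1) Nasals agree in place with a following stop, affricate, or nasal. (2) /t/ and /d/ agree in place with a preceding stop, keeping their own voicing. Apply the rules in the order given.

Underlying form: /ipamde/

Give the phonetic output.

Rule 1: /m/ before /d/ (alveolar) → [n]
After rule 1: ipande
Rule 2: no segment meets the rule's conditions; no change.

[ipande]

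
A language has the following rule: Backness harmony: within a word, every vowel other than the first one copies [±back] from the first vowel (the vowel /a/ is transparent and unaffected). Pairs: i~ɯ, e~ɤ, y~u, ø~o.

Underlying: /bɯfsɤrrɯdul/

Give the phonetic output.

[bɯfsɤrrɯdul]

no segment meets the rule's conditions; no change.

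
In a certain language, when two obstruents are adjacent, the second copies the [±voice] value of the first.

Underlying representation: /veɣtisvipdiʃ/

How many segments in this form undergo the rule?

/t/ after /ɣ/ (voiced) → [d]
/v/ after /s/ (voiceless) → [f]
/d/ after /p/ (voiceless) → [t]
3 segments change.

3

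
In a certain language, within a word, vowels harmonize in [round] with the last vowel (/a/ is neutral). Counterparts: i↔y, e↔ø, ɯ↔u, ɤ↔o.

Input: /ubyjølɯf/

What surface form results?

/u/ harmonizes with /ɯ/ ([-round]) → [ɯ]
/y/ harmonizes with /ɯ/ ([-round]) → [i]
/ø/ harmonizes with /ɯ/ ([-round]) → [e]

[ɯbijelɯf]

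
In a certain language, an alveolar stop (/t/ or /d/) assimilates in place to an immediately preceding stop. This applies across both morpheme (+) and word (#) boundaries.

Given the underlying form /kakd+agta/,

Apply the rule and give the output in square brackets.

[kakg+agka]

/d/ after /k/ (velar) → [g]
/t/ after /g/ (velar) → [k]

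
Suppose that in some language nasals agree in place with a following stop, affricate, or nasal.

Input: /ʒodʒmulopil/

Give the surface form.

[ʒodʒmulopil]

no segment meets the rule's conditions; no change.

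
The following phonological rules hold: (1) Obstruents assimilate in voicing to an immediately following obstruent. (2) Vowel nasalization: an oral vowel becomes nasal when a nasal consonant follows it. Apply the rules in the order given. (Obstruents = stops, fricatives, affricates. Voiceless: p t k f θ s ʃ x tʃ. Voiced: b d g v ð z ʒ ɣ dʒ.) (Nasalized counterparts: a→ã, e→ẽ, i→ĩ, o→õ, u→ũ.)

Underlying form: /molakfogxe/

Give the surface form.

[molakfokxe]

Rule 1: /g/ before /x/ (voiceless) → [k]
After rule 1: molakfokxe
Rule 2: no segment meets the rule's conditions; no change.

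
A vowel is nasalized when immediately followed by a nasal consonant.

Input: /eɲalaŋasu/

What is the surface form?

[ẽɲalãŋasu]

/e/ before nasal /ɲ/ → [ẽ]
/a/ before nasal /ŋ/ → [ã]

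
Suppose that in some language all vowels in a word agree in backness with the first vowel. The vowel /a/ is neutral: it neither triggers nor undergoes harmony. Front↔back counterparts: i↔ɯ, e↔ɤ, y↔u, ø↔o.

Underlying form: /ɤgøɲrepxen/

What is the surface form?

[ɤgoɲrɤpxɤn]

/ø/ harmonizes with /ɤ/ ([+back]) → [o]
/e/ harmonizes with /ɤ/ ([+back]) → [ɤ]
/e/ harmonizes with /ɤ/ ([+back]) → [ɤ]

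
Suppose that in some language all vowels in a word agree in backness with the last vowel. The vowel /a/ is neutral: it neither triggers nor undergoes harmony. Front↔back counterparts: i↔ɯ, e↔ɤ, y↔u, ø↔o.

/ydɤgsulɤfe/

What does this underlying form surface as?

[ydegsylefe]

/ɤ/ harmonizes with /e/ ([-back]) → [e]
/u/ harmonizes with /e/ ([-back]) → [y]
/ɤ/ harmonizes with /e/ ([-back]) → [e]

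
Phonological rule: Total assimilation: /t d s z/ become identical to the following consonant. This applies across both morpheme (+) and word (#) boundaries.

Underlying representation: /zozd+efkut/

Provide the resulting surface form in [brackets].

/z/ before /d/ → [d] (total assimilation)

[zodd+efkut]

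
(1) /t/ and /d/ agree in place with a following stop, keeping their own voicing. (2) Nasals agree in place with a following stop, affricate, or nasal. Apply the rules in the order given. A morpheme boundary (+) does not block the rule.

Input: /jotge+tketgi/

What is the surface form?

[jokge+kkekgi]

Rule 1: /t/ before /g/ (velar) → [k]
Rule 1: /t/ before /k/ (velar) → [k]
Rule 1: /t/ before /g/ (velar) → [k]
After rule 1: jokge+kkekgi
Rule 2: no segment meets the rule's conditions; no change.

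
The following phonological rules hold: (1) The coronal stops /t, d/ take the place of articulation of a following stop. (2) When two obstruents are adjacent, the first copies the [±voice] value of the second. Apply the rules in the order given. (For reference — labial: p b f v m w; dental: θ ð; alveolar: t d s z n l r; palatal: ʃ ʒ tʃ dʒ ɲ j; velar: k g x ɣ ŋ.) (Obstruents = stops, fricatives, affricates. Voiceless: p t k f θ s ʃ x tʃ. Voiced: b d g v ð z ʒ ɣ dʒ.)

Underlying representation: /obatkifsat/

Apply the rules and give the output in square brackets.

[obakkifsat]

Rule 1: /t/ before /k/ (velar) → [k]
After rule 1: obakkifsat
Rule 2: no segment meets the rule's conditions; no change.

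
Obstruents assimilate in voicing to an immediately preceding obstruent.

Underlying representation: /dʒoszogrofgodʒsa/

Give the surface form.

[dʒossogrofkodʒza]

/z/ after /s/ (voiceless) → [s]
/g/ after /f/ (voiceless) → [k]
/s/ after /dʒ/ (voiced) → [z]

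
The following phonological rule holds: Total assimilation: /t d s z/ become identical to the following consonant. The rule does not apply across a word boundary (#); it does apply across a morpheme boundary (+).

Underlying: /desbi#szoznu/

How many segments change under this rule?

/s/ before /b/ → [b] (total assimilation)
/s/ before /z/ → [z] (total assimilation)
/z/ before /n/ → [n] (total assimilation)
3 segments change.

3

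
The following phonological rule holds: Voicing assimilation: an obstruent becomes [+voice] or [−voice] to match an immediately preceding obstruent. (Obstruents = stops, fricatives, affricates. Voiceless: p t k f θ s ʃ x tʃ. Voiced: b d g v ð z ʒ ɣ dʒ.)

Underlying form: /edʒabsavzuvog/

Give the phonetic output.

/s/ after /b/ (voiced) → [z]

[edʒabzavzuvog]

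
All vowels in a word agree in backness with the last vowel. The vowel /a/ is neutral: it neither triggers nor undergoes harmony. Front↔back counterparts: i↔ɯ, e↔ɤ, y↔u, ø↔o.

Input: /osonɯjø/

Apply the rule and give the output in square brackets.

[øsønijø]

/o/ harmonizes with /ø/ ([-back]) → [ø]
/o/ harmonizes with /ø/ ([-back]) → [ø]
/ɯ/ harmonizes with /ø/ ([-back]) → [i]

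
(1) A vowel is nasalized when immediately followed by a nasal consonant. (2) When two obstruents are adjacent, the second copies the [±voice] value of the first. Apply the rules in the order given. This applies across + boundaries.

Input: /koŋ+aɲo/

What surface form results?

[kõŋ+ãɲo]

Rule 1: /o/ before nasal /ŋ/ → [õ]
Rule 1: /a/ before nasal /ɲ/ → [ã]
After rule 1: kõŋ+ãɲo
Rule 2: no segment meets the rule's conditions; no change.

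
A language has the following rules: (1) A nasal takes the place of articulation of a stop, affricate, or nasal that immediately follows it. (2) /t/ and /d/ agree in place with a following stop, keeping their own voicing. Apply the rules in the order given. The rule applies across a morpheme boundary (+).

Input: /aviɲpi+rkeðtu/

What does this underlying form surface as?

Rule 1: /ɲ/ before /p/ (labial) → [m]
After rule 1: avimpi+rkeðtu
Rule 2: no segment meets the rule's conditions; no change.

[avimpi+rkeðtu]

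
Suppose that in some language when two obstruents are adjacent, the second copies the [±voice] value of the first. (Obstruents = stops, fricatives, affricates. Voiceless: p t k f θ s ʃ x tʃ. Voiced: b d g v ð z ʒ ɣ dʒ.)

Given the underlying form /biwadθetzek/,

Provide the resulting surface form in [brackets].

[biwadðetsek]

/θ/ after /d/ (voiced) → [ð]
/z/ after /t/ (voiceless) → [s]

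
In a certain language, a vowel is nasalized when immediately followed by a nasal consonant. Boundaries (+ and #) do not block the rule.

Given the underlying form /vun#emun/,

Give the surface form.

/u/ before nasal /n/ → [ũ]
/e/ before nasal /m/ → [ẽ]
/u/ before nasal /n/ → [ũ]

[vũn#ẽmũn]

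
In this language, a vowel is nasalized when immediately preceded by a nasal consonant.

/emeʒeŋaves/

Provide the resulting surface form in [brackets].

[emẽʒeŋãves]

/e/ after nasal /m/ → [ẽ]
/a/ after nasal /ŋ/ → [ã]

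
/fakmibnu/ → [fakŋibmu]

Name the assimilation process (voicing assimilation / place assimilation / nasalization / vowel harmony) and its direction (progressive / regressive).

place assimilation, progressive

/m/→[ŋ] /n/→[m].
Each target copies a feature from the preceding segment, so the direction is progressive.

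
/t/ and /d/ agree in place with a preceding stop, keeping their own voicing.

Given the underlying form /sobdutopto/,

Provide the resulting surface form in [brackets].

/d/ after /b/ (labial) → [b]
/t/ after /p/ (labial) → [p]

[sobbutoppo]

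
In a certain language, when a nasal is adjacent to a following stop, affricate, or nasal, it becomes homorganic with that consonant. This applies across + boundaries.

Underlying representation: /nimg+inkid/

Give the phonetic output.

/m/ before /g/ (velar) → [ŋ]
/n/ before /k/ (velar) → [ŋ]

[niŋg+iŋkid]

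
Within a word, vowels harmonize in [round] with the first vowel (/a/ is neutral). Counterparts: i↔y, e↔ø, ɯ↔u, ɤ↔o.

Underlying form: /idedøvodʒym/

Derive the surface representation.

/ø/ harmonizes with /i/ ([-round]) → [e]
/o/ harmonizes with /i/ ([-round]) → [ɤ]
/y/ harmonizes with /i/ ([-round]) → [i]

[idedevɤdʒim]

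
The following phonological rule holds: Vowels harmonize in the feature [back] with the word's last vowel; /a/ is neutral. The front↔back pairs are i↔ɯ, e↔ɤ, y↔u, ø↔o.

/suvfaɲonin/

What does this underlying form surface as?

/u/ harmonizes with /i/ ([-back]) → [y]
/o/ harmonizes with /i/ ([-back]) → [ø]

[syvfaɲønin]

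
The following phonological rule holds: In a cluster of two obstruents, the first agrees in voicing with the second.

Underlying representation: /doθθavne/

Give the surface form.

no segment meets the rule's conditions; no change.

[doθθavne]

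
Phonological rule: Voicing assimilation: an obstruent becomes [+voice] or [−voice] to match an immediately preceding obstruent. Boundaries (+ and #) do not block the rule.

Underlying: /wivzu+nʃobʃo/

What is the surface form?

[wivzu+nʃobʒo]

/ʃ/ after /b/ (voiced) → [ʒ]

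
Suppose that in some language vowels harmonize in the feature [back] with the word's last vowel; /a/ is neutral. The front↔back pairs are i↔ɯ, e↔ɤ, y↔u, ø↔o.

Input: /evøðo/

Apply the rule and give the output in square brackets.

[ɤvoðo]

/e/ harmonizes with /o/ ([+back]) → [ɤ]
/ø/ harmonizes with /o/ ([+back]) → [o]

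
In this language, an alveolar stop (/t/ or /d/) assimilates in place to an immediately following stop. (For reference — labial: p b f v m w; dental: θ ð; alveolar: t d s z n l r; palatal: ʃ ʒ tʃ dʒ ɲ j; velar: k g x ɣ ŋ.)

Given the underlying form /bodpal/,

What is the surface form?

/d/ before /p/ (labial) → [b]

[bobpal]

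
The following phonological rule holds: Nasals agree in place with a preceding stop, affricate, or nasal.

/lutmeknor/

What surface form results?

/m/ after /t/ (alveolar) → [n]
/n/ after /k/ (velar) → [ŋ]

[lutnekŋor]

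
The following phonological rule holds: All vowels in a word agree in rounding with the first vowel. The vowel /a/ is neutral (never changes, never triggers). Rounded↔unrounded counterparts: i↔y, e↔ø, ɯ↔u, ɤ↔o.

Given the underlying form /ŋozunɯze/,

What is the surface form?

[ŋozunuzø]

/ɯ/ harmonizes with /o/ ([+round]) → [u]
/e/ harmonizes with /o/ ([+round]) → [ø]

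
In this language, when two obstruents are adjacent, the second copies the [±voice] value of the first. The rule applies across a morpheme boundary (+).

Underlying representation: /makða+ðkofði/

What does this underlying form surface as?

[makθa+ðgofθi]

/ð/ after /k/ (voiceless) → [θ]
/k/ after /ð/ (voiced) → [g]
/ð/ after /f/ (voiceless) → [θ]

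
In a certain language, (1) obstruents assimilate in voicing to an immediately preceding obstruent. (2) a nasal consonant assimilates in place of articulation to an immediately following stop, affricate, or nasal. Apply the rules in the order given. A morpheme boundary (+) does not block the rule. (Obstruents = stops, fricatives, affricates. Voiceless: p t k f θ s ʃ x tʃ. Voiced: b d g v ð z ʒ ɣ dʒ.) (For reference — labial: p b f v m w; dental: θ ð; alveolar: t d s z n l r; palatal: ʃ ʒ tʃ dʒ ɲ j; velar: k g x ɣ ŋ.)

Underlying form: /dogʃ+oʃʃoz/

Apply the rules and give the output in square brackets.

Rule 1: /ʃ/ after /g/ (voiced) → [ʒ]
After rule 1: dogʒ+oʃʃoz
Rule 2: no segment meets the rule's conditions; no change.

[dogʒ+oʃʃoz]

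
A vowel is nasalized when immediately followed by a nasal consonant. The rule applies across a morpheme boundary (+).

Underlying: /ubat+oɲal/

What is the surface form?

/o/ before nasal /ɲ/ → [õ]

[ubat+õɲal]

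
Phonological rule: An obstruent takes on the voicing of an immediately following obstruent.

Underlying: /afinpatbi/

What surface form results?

[afinpadbi]

/t/ before /b/ (voiced) → [d]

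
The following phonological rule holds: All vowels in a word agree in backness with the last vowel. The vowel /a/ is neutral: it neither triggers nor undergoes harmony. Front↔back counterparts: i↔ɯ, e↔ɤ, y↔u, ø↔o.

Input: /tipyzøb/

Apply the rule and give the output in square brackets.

no segment meets the rule's conditions; no change.

[tipyzøb]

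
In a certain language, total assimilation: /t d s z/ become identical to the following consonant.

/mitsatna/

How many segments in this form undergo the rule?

2

/t/ before /s/ → [s] (total assimilation)
/t/ before /n/ → [n] (total assimilation)
2 segments change.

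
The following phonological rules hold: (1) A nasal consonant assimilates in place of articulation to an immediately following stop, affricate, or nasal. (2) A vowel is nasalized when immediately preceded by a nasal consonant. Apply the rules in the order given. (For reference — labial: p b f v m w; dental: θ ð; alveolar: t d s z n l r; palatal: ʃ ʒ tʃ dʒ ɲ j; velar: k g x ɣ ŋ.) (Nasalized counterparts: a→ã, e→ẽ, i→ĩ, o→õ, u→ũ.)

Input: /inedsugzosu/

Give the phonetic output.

[inẽdsugzosu]

Rule 1: no segment meets the rule's conditions; no change.
After rule 1: inedsugzosu
Rule 2: /e/ after nasal /n/ → [ẽ]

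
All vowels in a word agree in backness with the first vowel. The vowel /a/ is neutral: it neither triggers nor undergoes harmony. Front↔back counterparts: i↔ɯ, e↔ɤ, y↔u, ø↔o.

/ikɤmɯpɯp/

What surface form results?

/ɤ/ harmonizes with /i/ ([-back]) → [e]
/ɯ/ harmonizes with /i/ ([-back]) → [i]
/ɯ/ harmonizes with /i/ ([-back]) → [i]

[ikemipip]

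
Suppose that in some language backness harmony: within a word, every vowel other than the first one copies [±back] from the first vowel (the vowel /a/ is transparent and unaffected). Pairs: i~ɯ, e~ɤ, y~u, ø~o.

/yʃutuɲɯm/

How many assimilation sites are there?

3

/u/ harmonizes with /y/ ([-back]) → [y]
/u/ harmonizes with /y/ ([-back]) → [y]
/ɯ/ harmonizes with /y/ ([-back]) → [i]
3 segments change.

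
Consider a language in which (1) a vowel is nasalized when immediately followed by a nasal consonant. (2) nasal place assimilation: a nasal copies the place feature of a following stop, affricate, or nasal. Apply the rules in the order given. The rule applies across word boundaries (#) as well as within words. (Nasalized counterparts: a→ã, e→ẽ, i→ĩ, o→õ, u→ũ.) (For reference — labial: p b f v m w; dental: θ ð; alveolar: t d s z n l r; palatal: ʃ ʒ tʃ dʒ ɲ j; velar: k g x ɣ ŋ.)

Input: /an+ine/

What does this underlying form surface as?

[ãn+ĩne]

Rule 1: /a/ before nasal /n/ → [ã]
Rule 1: /i/ before nasal /n/ → [ĩ]
After rule 1: ãn+ĩne
Rule 2: no segment meets the rule's conditions; no change.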